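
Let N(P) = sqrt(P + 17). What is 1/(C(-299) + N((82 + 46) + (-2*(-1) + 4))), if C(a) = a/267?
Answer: 79833/10675238 + 71289*sqrt(151)/10675238 ≈ 0.089539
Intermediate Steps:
C(a) = a/267 (C(a) = a*(1/267) = a/267)
N(P) = sqrt(17 + P)
1/(C(-299) + N((82 + 46) + (-2*(-1) + 4))) = 1/((1/267)*(-299) + sqrt(17 + ((82 + 46) + (-2*(-1) + 4)))) = 1/(-299/267 + sqrt(17 + (128 + (2 + 4)))) = 1/(-299/267 + sqrt(17 + (128 + 6))) = 1/(-299/267 + sqrt(17 + 134)) = 1/(-299/267 + sqrt(151))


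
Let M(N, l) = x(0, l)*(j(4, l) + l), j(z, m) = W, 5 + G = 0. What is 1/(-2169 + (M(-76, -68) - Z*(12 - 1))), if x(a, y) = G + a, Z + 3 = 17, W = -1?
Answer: -1/1978 ≈ -0.00050556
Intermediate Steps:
G = -5 (G = -5 + 0 = -5)
j(z, m) = -1
Z = 14 (Z = -3 + 17 = 14)
x(a, y) = -5 + a
M(N, l) = 5 - 5*l (M(N, l) = (-5 + 0)*(-1 + l) = -5*(-1 + l) = 5 - 5*l)
1/(-2169 + (M(-76, -68) - Z*(12 - 1))) = 1/(-2169 + ((5 - 5*(-68)) - 14*(12 - 1))) = 1/(-2169 + ((5 + 340) - 14*11)) = 1/(-2169 + (345 - 1*154)) = 1/(-2169 + (345 - 154)) = 1/(-2169 + 191) = 1/(-1978) = -1/1978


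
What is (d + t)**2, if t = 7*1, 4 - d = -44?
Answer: 3025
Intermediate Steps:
d = 48 (d = 4 - 1*(-44) = 4 + 44 = 48)
t = 7
(d + t)**2 = (48 + 7)**2 = 55**2 = 3025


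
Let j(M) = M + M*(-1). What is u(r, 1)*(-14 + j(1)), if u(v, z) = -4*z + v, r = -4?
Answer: 112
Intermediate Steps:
j(M) = 0 (j(M) = M - M = 0)
u(v, z) = v - 4*z
u(r, 1)*(-14 + j(1)) = (-4 - 4*1)*(-14 + 0) = (-4 - 4)*(-14) = -8*(-14) = 112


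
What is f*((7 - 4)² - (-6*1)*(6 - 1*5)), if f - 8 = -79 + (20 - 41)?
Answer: -1380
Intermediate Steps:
f = -92 (f = 8 + (-79 + (20 - 41)) = 8 + (-79 - 21) = 8 - 100 = -92)
f*((7 - 4)² - (-6*1)*(6 - 1*5)) = -92*((7 - 4)² - (-6*1)*(6 - 1*5)) = -92*(3² - (-6)*(6 - 5)) = -92*(9 - (-6)) = -92*(9 - 1*(-6)) = -92*(9 + 6) = -92*15 = -1380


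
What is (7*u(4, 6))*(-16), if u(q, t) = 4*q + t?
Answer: -2464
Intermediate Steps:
u(q, t) = t + 4*q
(7*u(4, 6))*(-16) = (7*(6 + 4*4))*(-16) = (7*(6 + 16))*(-16) = (7*22)*(-16) = 154*(-16) = -2464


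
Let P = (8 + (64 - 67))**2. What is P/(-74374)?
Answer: -25/74374 ≈ -0.00033614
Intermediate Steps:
P = 25 (P = (8 - 3)**2 = 5**2 = 25)
P/(-74374) = 25/(-74374) = 25*(-1/74374) = -25/74374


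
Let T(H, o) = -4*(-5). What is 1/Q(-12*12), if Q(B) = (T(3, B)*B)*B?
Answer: 1/414720 ≈ 2.4113e-6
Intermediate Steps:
T(H, o) = 20
Q(B) = 20*B**2 (Q(B) = (20*B)*B = 20*B**2)
1/Q(-12*12) = 1/(20*(-12*12)**2) = 1/(20*(-144)**2) = 1/(20*20736) = 1/414720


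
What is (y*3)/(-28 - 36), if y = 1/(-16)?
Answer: 3/1024 ≈ 0.0029297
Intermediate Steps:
y = -1/16 ≈ -0.062500
(y*3)/(-28 - 36) = (-1/16*3)/(-28 - 36) = -3/16/(-64) = -3/16*(-1/64) = 3/1024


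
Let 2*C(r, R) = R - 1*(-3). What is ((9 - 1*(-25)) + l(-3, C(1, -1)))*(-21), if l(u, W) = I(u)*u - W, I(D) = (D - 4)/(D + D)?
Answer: -1239/2 ≈ -619.50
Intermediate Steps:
C(r, R) = 3/2 + R/2 (C(r, R) = (R - 1*(-3))/2 = (R + 3)/2 = (3 + R)/2 = 3/2 + R/2)
I(D) = (-4 + D)/(2*D) (I(D) = (-4 + D)/((2*D)) = (-4 + D)*(1/(2*D)) = (-4 + D)/(2*D))
l(u, W) = -2 + u/2 - W (l(u, W) = ((-4 + u)/(2*u))*u - W = (-2 + u/2) - W = -2 + u/2 - W)
((9 - 1*(-25)) + l(-3, C(1, -1)))*(-21) = ((9 - 1*(-25)) + (-2 + (½)*(-3) - (3/2 + (½)*(-1))))*(-21) = ((9 + 25) + (-2 - 3/2 - (3/2 - ½)))*(-21) = (34 + (-2 - 3/2 - 1*1))*(-21) = (34 + (-2 - 3/2 - 1))*(-21) = (34 - 9/2)*(-21) = (59/2)*(-21) = -1239/2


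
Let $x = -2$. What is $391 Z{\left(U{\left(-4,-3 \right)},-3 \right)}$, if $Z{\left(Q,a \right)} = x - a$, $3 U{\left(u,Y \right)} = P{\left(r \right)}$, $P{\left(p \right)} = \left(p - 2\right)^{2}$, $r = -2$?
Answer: $391$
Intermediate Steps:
$P{\left(p \right)} = \left(-2 + p\right)^{2}$
$U{\left(u,Y \right)} = \frac{16}{3}$ ($U{\left(u,Y \right)} = \frac{\left(-2 - 2\right)^{2}}{3} = \frac{\left(-4\right)^{2}}{3} = \frac{1}{3} \cdot 16 = \frac{16}{3}$)
$Z{\left(Q,a \right)} = -2 - a$
$391 Z{\left(U{\left(-4,-3 \right)},-3 \right)} = 391 \left(-2 - -3\right) = 391 \left(-2 + 3\right) = 391 \cdot 1 = 391$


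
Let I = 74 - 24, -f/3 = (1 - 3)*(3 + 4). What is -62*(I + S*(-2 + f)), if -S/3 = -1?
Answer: -10540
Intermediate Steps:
S = 3 (S = -3*(-1) = 3)
f = 42 (f = -3*(1 - 3)*(3 + 4) = -(-6)*7 = -3*(-14) = 42)
I = 50
-62*(I + S*(-2 + f)) = -62*(50 + 3*(-2 + 42)) = -62*(50 + 3*40) = -62*(50 + 120) = -62*170 = -10540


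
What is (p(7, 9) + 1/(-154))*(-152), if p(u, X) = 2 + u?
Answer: -105260/77 ≈ -1367.0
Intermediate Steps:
(p(7, 9) + 1/(-154))*(-152) = ((2 + 7) + 1/(-154))*(-152) = (9 - 1/154)*(-152) = (1385/154)*(-152) = -105260/77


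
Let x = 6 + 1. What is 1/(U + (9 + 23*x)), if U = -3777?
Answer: -1/3607 ≈ -0.00027724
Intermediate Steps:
x = 7
1/(U + (9 + 23*x)) = 1/(-3777 + (9 + 23*7)) = 1/(-3777 + (9 + 161)) = 1/(-3777 + 170) = 1/(-3607) = -1/3607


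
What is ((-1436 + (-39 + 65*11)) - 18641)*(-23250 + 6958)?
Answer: 316081092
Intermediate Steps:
((-1436 + (-39 + 65*11)) - 18641)*(-23250 + 6958) = ((-1436 + (-39 + 715)) - 18641)*(-16292) = ((-1436 + 676) - 18641)*(-16292) = (-760 - 18641)*(-16292) = -19401*(-16292) = 316081092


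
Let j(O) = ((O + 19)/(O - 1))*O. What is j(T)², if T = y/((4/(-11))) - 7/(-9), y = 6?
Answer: 278789809/29354724 ≈ 9.4973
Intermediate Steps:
T = -283/18 (T = 6/((4/(-11))) - 7/(-9) = 6/((4*(-1/11))) - 7*(-⅑) = 6/(-4/11) + 7/9 = 6*(-11/4) + 7/9 = -33/2 + 7/9 = -283/18 ≈ -15.722)
j(O) = O*(19 + O)/(-1 + O) (j(O) = ((19 + O)/(-1 + O))*O = O*(19 + O)/(-1 + O))
j(T)² = (-283*(19 - 283/18)/(18*(-1 - 283/18)))² = (-283/18*59/18/(-301/18))² = (-283/18*(-18/301)*59/18)² = (16697/5418)² = 278789809/29354724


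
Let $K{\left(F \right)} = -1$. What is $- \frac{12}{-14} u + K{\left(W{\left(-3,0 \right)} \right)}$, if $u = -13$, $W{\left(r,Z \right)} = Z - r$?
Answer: $- \frac{85}{7} \approx -12.143$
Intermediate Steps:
$- \frac{12}{-14} u + K{\left(W{\left(-3,0 \right)} \right)} = - \frac{12}{-14} \left(-13\right) - 1 = \left(-12\right) \left(- \frac{1}{14}\right) \left(-13\right) - 1 = \frac{6}{7} \left(-13\right) - 1 = - \frac{78}{7} - 1 = - \frac{85}{7}$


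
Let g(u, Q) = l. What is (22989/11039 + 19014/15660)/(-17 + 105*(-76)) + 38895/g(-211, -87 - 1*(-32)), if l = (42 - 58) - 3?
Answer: -471669288283031/230407884630 ≈ -2047.1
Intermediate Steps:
l = -19 (l = -16 - 3 = -19)
g(u, Q) = -19
(22989/11039 + 19014/15660)/(-17 + 105*(-76)) + 38895/g(-211, -87 - 1*(-32)) = (22989/11039 + 19014/15660)/(-17 + 105*(-76)) + 38895/(-19) = (22989*(1/11039) + 19014*(1/15660))/(-17 - 7980) + 38895*(-1/19) = (22989/11039 + 3169/2610)/(-7997) - 38895/19 = (94983881/28811790)*(-1/7997) - 38895/19 = -94983881/230407884630 - 38895/19 = -471669288283031/230407884630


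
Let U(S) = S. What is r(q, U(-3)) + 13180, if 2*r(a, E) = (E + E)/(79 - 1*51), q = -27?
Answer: 369037/28 ≈ 13180.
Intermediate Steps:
r(a, E) = E/28 (r(a, E) = ((E + E)/(79 - 1*51))/2 = ((2*E)/(79 - 51))/2 = ((2*E)/28)/2 = ((2*E)*(1/28))/2 = (E/14)/2 = E/28)
r(q, U(-3)) + 13180 = (1/28)*(-3) + 13180 = -3/28 + 13180 = 369037/28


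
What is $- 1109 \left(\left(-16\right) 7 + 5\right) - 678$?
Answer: $117985$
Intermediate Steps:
$- 1109 \left(\left(-16\right) 7 + 5\right) - 678 = - 1109 \left(-112 + 5\right) - 678 = \left(-1109\right) \left(-107\right) - 678 = 118663 - 678 = 117985$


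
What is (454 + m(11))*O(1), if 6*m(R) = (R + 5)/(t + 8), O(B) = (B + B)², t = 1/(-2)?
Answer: 81784/45 ≈ 1817.4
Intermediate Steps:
t = -½ ≈ -0.50000
O(B) = 4*B² (O(B) = (2*B)² = 4*B²)
m(R) = ⅑ + R/45 (m(R) = ((R + 5)/(-½ + 8))/6 = ((5 + R)/(15/2))/6 = ((5 + R)*(2/15))/6 = (⅔ + 2*R/15)/6 = ⅑ + R/45)
(454 + m(11))*O(1) = (454 + (⅑ + (1/45)*11))*(4*1²) = (454 + (⅑ + 11/45))*(4*1) = (454 + 16/45)*4 = (20446/45)*4 = 81784/45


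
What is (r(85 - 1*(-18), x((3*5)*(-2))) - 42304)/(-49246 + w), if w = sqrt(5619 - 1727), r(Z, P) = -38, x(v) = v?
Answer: 173764511/202097052 + 7057*sqrt(973)/202097052 ≈ 0.86090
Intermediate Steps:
w = 2*sqrt(973) (w = sqrt(3892) = 2*sqrt(973) ≈ 62.386)
(r(85 - 1*(-18), x((3*5)*(-2))) - 42304)/(-49246 + w) = (-38 - 42304)/(-49246 + 2*sqrt(973)) = -42342/(-49246 + 2*sqrt(973))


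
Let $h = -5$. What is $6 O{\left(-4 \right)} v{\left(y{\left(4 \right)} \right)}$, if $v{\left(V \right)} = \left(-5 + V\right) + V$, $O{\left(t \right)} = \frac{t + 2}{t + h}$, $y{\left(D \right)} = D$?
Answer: $4$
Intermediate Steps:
$O{\left(t \right)} = \frac{2 + t}{-5 + t}$ ($O{\left(t \right)} = \frac{t + 2}{t - 5} = \frac{2 + t}{-5 + t}$)
$v{\left(V \right)} = -5 + 2 V$
$6 O{\left(-4 \right)} v{\left(y{\left(4 \right)} \right)} = 6 \frac{2 - 4}{-5 - 4} \left(-5 + 2 \cdot 4\right) = 6 \frac{1}{-9} \left(-2\right) \left(-5 + 8\right) = 6 \left(\left(- \frac{1}{9}\right) \left(-2\right)\right) 3 = 6 \cdot \frac{2}{9} \cdot 3 = \frac{4}{3} \cdot 3 = 4$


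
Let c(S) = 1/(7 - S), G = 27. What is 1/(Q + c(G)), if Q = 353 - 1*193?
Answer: 20/3199 ≈ 0.0062520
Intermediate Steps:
Q = 160 (Q = 353 - 193 = 160)
1/(Q + c(G)) = 1/(160 - 1/(-7 + 27)) = 1/(160 - 1/20) = 1/(3199/20) = 20/3199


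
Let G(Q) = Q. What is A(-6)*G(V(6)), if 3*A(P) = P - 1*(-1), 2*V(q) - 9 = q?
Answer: -25/2 ≈ -12.500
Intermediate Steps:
V(q) = 9/2 + q/2
A(P) = ⅓ + P/3 (A(P) = (P - 1*(-1))/3 = (P + 1)/3 = (1 + P)/3 = ⅓ + P/3)
A(-6)*G(V(6)) = (⅓ + (⅓)*(-6))*(9/2 + (½)*6) = (⅓ - 2)*(9/2 + 3) = -5/3*15/2 = -25/2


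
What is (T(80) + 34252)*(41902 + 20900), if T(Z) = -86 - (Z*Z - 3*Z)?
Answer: 1758832812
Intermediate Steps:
T(Z) = -86 - Z**2 + 3*Z (T(Z) = -86 - (Z**2 - 3*Z) = -86 + (-Z**2 + 3*Z) = -86 - Z**2 + 3*Z)
(T(80) + 34252)*(41902 + 20900) = ((-86 - 1*80**2 + 3*80) + 34252)*(41902 + 20900) = ((-86 - 1*6400 + 240) + 34252)*62802 = ((-86 - 6400 + 240) + 34252)*62802 = (-6246 + 34252)*62802 = 28006*62802 = 1758832812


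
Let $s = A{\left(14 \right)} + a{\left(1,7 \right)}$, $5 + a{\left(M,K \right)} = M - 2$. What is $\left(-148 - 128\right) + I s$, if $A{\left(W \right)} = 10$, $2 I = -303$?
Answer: $-882$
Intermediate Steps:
$a{\left(M,K \right)} = -7 + M$ ($a{\left(M,K \right)} = -5 + \left(M - 2\right) = -5 + \left(-2 + M\right) = -7 + M$)
$I = - \frac{303}{2}$ ($I = \frac{1}{2} \left(-303\right) = - \frac{303}{2} \approx -151.5$)
$s = 4$ ($s = 10 + \left(-7 + 1\right) = 10 - 6 = 4$)
$\left(-148 - 128\right) + I s = \left(-148 - 128\right) - 606 = -276 - 606 = -882$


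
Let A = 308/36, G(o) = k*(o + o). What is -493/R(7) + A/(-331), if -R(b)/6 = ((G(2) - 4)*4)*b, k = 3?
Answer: 455053/1334592 ≈ 0.34097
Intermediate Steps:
G(o) = 6*o (G(o) = 3*(o + o) = 3*(2*o) = 6*o)
R(b) = -192*b (R(b) = -6*(6*2 - 4)*4*b = -6*(12 - 4)*4*b = -6*8*4*b = -192*b)
A = 77/9 (A = 308*(1/36) = 77/9 ≈ 8.5556)
-493/R(7) + A/(-331) = -493/((-192*7)) + (77/9)/(-331) = -493/(-1344) + (77/9)*(-1/331) = -493*(-1/1344) - 77/2979 = 493/1344 - 77/2979 = 455053/1334592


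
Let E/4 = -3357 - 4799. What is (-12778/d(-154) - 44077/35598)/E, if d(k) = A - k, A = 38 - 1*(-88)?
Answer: 116803201/81294440640 ≈ 0.0014368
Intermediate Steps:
A = 126 (A = 38 + 88 = 126)
E = -32624 (E = 4*(-3357 - 4799) = 4*(-8156) = -32624)
d(k) = 126 - k
(-12778/d(-154) - 44077/35598)/E = (-12778/(126 - 1*(-154)) - 44077/35598)/(-32624) = (-12778/(126 + 154) - 44077*1/35598)*(-1/32624) = (-12778/280 - 44077/35598)*(-1/32624) = (-12778*1/280 - 44077/35598)*(-1/32624) = (-6389/140 - 44077/35598)*(-1/32624) = -116803201/2491860*(-1/32624) = 116803201/81294440640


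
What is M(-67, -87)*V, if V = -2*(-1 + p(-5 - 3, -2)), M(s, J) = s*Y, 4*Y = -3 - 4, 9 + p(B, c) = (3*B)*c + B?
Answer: -7035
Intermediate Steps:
p(B, c) = -9 + B + 3*B*c (p(B, c) = -9 + ((3*B)*c + B) = -9 + (3*B*c + B) = -9 + (B + 3*B*c) = -9 + B + 3*B*c)
Y = -7/4 (Y = (-3 - 4)/4 = (1/4)*(-7) = -7/4 ≈ -1.7500)
M(s, J) = -7*s/4 (M(s, J) = s*(-7/4) = -7*s/4)
V = -60 (V = -2*(-1 + (-9 + (-5 - 3) + 3*(-5 - 3)*(-2))) = -2*(-1 + (-9 - 8 + 3*(-8)*(-2))) = -2*(-1 + (-9 - 8 + 48)) = -2*(-1 + 31) = -2*30 = -60)
M(-67, -87)*V = -7/4*(-67)*(-60) = (469/4)*(-60) = -7035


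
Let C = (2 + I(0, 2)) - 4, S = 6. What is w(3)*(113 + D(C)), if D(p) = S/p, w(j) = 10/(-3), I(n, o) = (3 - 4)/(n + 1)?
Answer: -370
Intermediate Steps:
I(n, o) = -1/(1 + n)
C = -3 (C = (2 - 1/(1 + 0)) - 4 = (2 - 1/1) - 4 = (2 - 1*1) - 4 = (2 - 1) - 4 = 1 - 4 = -3)
w(j) = -10/3 (w(j) = 10*(-1/3) = -10/3)
D(p) = 6/p
w(3)*(113 + D(C)) = -10*(113 + 6/(-3))/3 = -10*(113 + 6*(-1/3))/3 = -10*(113 - 2)/3 = -10/3*111 = -370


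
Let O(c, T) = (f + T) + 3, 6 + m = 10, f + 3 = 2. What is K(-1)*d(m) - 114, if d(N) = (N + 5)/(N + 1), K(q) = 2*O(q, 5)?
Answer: -444/5 ≈ -88.800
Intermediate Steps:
f = -1 (f = -3 + 2 = -1)
m = 4 (m = -6 + 10 = 4)
O(c, T) = 2 + T (O(c, T) = (-1 + T) + 3 = 2 + T)
K(q) = 14 (K(q) = 2*(2 + 5) = 2*7 = 14)
d(N) = (5 + N)/(1 + N)
K(-1)*d(m) - 114 = 14*((5 + 4)/(1 + 4)) - 114 = 14*(9/5) - 114 = 126/5 - 114 = -444/5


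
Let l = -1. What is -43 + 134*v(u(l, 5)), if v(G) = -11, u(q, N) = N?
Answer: -1517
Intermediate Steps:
-43 + 134*v(u(l, 5)) = -43 + 134*(-11) = -43 - 1474 = -1517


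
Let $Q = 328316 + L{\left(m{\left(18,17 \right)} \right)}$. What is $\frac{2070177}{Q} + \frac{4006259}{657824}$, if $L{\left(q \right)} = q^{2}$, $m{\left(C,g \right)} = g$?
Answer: $\frac{892762951181}{72054751840} \approx 12.39$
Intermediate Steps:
$Q = 328605$ ($Q = 328316 + 17^{2} = 328316 + 289 = 328605$)
$\frac{2070177}{Q} + \frac{4006259}{657824} = \frac{2070177}{328605} + \frac{4006259}{657824} = 2070177 \cdot \frac{1}{328605} + 4006259 \cdot \frac{1}{657824} = \frac{690059}{109535} + \frac{4006259}{657824} = \frac{892762951181}{72054751840}$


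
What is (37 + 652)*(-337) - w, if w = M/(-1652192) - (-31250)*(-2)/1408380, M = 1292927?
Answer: -27014562871940051/116345708448 ≈ -2.3219e+5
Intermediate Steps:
w = -96209726413/116345708448 (w = 1292927/(-1652192) - (-31250)*(-2)/1408380 = 1292927*(-1/1652192) - 10*6250*(1/1408380) = -1292927/1652192 - 62500*1/1408380 = -1292927/1652192 - 3125/70419 = -96209726413/116345708448 ≈ -0.82693)
(37 + 652)*(-337) - w = (37 + 652)*(-337) - 1*(-96209726413/116345708448) = 689*(-337) + 96209726413/116345708448 = -232193 + 96209726413/116345708448 = -27014562871940051/116345708448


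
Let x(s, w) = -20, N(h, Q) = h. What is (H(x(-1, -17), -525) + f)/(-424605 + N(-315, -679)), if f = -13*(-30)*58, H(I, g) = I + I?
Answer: -1129/21246 ≈ -0.053139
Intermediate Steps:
H(I, g) = 2*I
f = 22620 (f = 390*58 = 22620)
(H(x(-1, -17), -525) + f)/(-424605 + N(-315, -679)) = (2*(-20) + 22620)/(-424605 - 315) = (-40 + 22620)/(-424920) = 22580*(-1/424920) = -1129/21246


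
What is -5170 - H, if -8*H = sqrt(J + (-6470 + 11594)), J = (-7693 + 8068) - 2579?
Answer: -5170 + sqrt(730)/4 ≈ -5163.2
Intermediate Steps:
J = -2204 (J = 375 - 2579 = -2204)
H = -sqrt(730)/4 (H = -sqrt(-2204 + (-6470 + 11594))/8 = -sqrt(-2204 + 5124)/8 = -sqrt(730)/4 ≈ -6.7546)
-5170 - H = -5170 - (-1)*sqrt(730)/4 = -5170 + sqrt(730)/4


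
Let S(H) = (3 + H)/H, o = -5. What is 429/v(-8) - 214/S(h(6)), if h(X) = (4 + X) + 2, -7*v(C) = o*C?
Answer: -9851/40 ≈ -246.27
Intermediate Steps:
v(C) = 5*C/7 (v(C) = -(-5)*C/7 = 5*C/7)
h(X) = 6 + X
S(H) = (3 + H)/H
429/v(-8) - 214/S(h(6)) = 429/(((5/7)*(-8))) - 214*(6 + 6)/(3 + (6 + 6)) = 429/(-40/7) - 214*12/(3 + 12) = 429*(-7/40) - 214/((1/12)*15) = -3003/40 - 214/5/4 = -3003/40 - 214*⅘ = -3003/40 - 856/5 = -9851/40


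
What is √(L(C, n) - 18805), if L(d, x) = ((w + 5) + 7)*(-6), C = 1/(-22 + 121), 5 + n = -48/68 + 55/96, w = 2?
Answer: I*√18889 ≈ 137.44*I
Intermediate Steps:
n = -8377/1632 (n = -5 + (-48/68 + 55/96) = -5 + (-48*1/68 + 55*(1/96)) = -5 + (-12/17 + 55/96) = -5 - 217/1632 = -8377/1632 ≈ -5.1330)
C = 1/99 ≈ 0.010101
L(d, x) = -84 (L(d, x) = ((2 + 5) + 7)*(-6) = (7 + 7)*(-6) = 14*(-6) = -84)
√(L(C, n) - 18805) = √(-84 - 18805) = √(-18889) = I*√18889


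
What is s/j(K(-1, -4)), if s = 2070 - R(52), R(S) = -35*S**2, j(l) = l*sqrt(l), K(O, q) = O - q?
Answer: 96710*sqrt(3)/9 ≈ 18612.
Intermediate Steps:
j(l) = l**(3/2)
s = 96710 (s = 2070 - (-35)*52**2 = 2070 - (-35)*2704 = 2070 - 1*(-94640) = 2070 + 94640 = 96710)
s/j(K(-1, -4)) = 96710/((-1 - 1*(-4))**(3/2)) = 96710/((-1 + 4)**(3/2)) = 96710/(3**(3/2)) = 96710/((3*sqrt(3))) = 96710*(sqrt(3)/9) = 96710*sqrt(3)/9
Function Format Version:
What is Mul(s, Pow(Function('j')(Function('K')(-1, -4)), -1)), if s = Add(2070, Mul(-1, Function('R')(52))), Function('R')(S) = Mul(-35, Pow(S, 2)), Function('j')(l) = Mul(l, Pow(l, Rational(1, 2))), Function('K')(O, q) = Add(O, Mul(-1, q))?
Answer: Mul(Rational(96710, 9), Pow(3, Rational(1, 2))) ≈ 18612.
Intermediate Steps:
Function('j')(l) = Pow(l, Rational(3, 2))
s = 96710 (s = Add(2070, Mul(-1, Mul(-35, Pow(52, 2)))) = Add(2070, Mul(-1, Mul(-35, 2704))) = Add(2070, Mul(-1, -94640)) = Add(2070, 94640) = 96710)
Mul(s, Pow(Function('j')(Function('K')(-1, -4)), -1)) = Mul(96710, Pow(Pow(Add(-1, Mul(-1, -4)), Rational(3, 2)), -1)) = Mul(96710, Pow(Pow(Add(-1, 4), Rational(3, 2)), -1)) = Mul(96710, Pow(Pow(3, Rational(3, 2)), -1)) = Mul(96710, Pow(Mul(3, Pow(3, Rational(1, 2))), -1)) = Mul(96710, Mul(Rational(1, 9), Pow(3, Rational(1, 2)))) = Mul(Rational(96710, 9), Pow(3, Rational(1, 2)))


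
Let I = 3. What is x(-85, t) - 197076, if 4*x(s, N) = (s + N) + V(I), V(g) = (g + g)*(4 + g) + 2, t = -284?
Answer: -788629/4 ≈ -1.9716e+5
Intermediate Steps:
V(g) = 2 + 2*g*(4 + g) (V(g) = (2*g)*(4 + g) + 2 = 2*g*(4 + g) + 2 = 2 + 2*g*(4 + g))
x(s, N) = 11 + N/4 + s/4 (x(s, N) = ((s + N) + (2 + 2*3**2 + 8*3))/4 = ((N + s) + (2 + 2*9 + 24))/4 = ((N + s) + (2 + 18 + 24))/4 = ((N + s) + 44)/4 = (44 + N + s)/4 = 11 + N/4 + s/4)
x(-85, t) - 197076 = (11 + (1/4)*(-284) + (1/4)*(-85)) - 197076 = (11 - 71 - 85/4) - 197076 = -325/4 - 197076 = -788629/4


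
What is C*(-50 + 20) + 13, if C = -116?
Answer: 3493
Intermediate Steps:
C*(-50 + 20) + 13 = -116*(-50 + 20) + 13 = -116*(-30) + 13 = 3480 + 13 = 3493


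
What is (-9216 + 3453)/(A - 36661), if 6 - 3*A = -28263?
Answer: 5763/27238 ≈ 0.21158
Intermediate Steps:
A = 9423 (A = 2 - 1/3*(-28263) = 2 + 9421 = 9423)
(-9216 + 3453)/(A - 36661) = (-9216 + 3453)/(9423 - 36661) = -5763/(-27238) = -5763*(-1/27238) = 5763/27238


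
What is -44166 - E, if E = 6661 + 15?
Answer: -50842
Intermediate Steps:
E = 6676
-44166 - E = -44166 - 1*6676 = -44166 - 6676 = -50842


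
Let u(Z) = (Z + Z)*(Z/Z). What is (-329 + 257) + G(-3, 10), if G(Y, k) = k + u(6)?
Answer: -50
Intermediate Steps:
u(Z) = 2*Z (u(Z) = (2*Z)*1 = 2*Z)
G(Y, k) = 12 + k (G(Y, k) = k + 2*6 = k + 12 = 12 + k)
(-329 + 257) + G(-3, 10) = (-329 + 257) + (12 + 10) = -72 + 22 = -50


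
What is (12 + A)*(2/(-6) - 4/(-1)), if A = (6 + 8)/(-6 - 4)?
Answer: 583/15 ≈ 38.867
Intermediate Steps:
A = -7/5 (A = 14/(-10) = 14*(-⅒) = -7/5 ≈ -1.4000)
(12 + A)*(2/(-6) - 4/(-1)) = (12 - 7/5)*(2/(-6) - 4/(-1)) = 53*(2*(-⅙) - 4*(-1))/5 = 53*(-⅓ + 4)/5 = (53/5)*(11/3) = 583/15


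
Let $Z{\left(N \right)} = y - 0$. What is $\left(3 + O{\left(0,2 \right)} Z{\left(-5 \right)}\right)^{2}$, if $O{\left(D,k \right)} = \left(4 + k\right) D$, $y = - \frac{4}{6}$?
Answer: $9$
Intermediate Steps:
$y = - \frac{2}{3}$ ($y = \left(-4\right) \frac{1}{6} = - \frac{2}{3} \approx -0.66667$)
$O{\left(D,k \right)} = D \left(4 + k\right)$
$Z{\left(N \right)} = - \frac{2}{3}$ ($Z{\left(N \right)} = - \frac{2}{3} - 0 = - \frac{2}{3} + 0 = - \frac{2}{3}$)
$\left(3 + O{\left(0,2 \right)} Z{\left(-5 \right)}\right)^{2} = \left(3 + 0 \left(4 + 2\right) \left(- \frac{2}{3}\right)\right)^{2} = \left(3 + 0 \cdot 6 \left(- \frac{2}{3}\right)\right)^{2} = \left(3 + 0 \left(- \frac{2}{3}\right)\right)^{2} = \left(3 + 0\right)^{2} = 3^{2} = 9$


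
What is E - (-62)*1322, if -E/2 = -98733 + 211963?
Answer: -144496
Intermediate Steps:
E = -226460 (E = -2*(-98733 + 211963) = -2*113230 = -226460)
E - (-62)*1322 = -226460 - (-62)*1322 = -226460 - 1*(-81964) = -226460 + 81964 = -144496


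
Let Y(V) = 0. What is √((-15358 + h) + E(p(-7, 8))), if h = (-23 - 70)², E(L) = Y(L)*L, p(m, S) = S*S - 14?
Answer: I*√6709 ≈ 81.908*I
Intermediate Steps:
p(m, S) = -14 + S² (p(m, S) = S² - 14 = -14 + S²)
E(L) = 0 (E(L) = 0*L = 0)
h = 8649 (h = (-93)² = 8649)
√((-15358 + h) + E(p(-7, 8))) = √((-15358 + 8649) + 0) = √(-6709 + 0) = √(-6709) = I*√6709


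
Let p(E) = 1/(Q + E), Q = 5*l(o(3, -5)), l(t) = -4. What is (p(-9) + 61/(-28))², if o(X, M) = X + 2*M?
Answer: 3229209/659344 ≈ 4.8976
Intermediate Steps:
Q = -20 (Q = 5*(-4) = -20)
p(E) = 1/(-20 + E)
(p(-9) + 61/(-28))² = (1/(-20 - 9) + 61/(-28))² = (1/(-29) + 61*(-1/28))² = (-1/29 - 61/28)² = (-1797/812)² = 3229209/659344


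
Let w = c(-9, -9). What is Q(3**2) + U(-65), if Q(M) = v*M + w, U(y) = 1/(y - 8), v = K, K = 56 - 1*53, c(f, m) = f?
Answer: 1313/73 ≈ 17.986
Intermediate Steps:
w = -9
K = 3 (K = 56 - 53 = 3)
v = 3
U(y) = 1/(-8 + y)
Q(M) = -9 + 3*M (Q(M) = 3*M - 9 = -9 + 3*M)
Q(3**2) + U(-65) = (-9 + 3*3**2) + 1/(-8 - 65) = (-9 + 3*9) + 1/(-73) = (-9 + 27) - 1/73 = 18 - 1/73 = 1313/73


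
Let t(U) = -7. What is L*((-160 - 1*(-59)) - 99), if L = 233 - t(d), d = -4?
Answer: -48000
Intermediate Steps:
L = 240 (L = 233 - 1*(-7) = 233 + 7 = 240)
L*((-160 - 1*(-59)) - 99) = 240*((-160 - 1*(-59)) - 99) = 240*((-160 + 59) - 99) = 240*(-101 - 99) = 240*(-200) = -48000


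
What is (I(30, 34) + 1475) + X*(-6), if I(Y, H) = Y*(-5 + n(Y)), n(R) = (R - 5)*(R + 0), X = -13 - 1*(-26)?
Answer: 23747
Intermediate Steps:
X = 13 (X = -13 + 26 = 13)
n(R) = R*(-5 + R) (n(R) = (-5 + R)*R = R*(-5 + R))
I(Y, H) = Y*(-5 + Y*(-5 + Y))
(I(30, 34) + 1475) + X*(-6) = (30*(-5 + 30*(-5 + 30)) + 1475) + 13*(-6) = (30*(-5 + 30*25) + 1475) - 78 = (30*(-5 + 750) + 1475) - 78 = (30*745 + 1475) - 78 = (22350 + 1475) - 78 = 23825 - 78 = 23747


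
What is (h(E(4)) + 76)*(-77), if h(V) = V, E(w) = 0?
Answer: -5852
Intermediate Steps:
(h(E(4)) + 76)*(-77) = (0 + 76)*(-77) = 76*(-77) = -5852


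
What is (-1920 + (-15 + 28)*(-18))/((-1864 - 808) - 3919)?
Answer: 718/2197 ≈ 0.32681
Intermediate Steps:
(-1920 + (-15 + 28)*(-18))/((-1864 - 808) - 3919) = (-1920 + 13*(-18))/(-2672 - 3919) = (-1920 - 234)/(-6591) = -2154*(-1/6591) = 718/2197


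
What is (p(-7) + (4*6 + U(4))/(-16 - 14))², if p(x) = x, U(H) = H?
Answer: 14161/225 ≈ 62.938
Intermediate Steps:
(p(-7) + (4*6 + U(4))/(-16 - 14))² = (-7 + (4*6 + 4)/(-16 - 14))² = (-7 + (24 + 4)/(-30))² = (-7 + 28*(-1/30))² = (-7 - 14/15)² = (-119/15)² = 14161/225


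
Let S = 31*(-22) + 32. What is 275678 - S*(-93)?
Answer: 215228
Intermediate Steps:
S = -650 (S = -682 + 32 = -650)
275678 - S*(-93) = 275678 - (-650)*(-93) = 275678 - 1*60450 = 275678 - 60450 = 215228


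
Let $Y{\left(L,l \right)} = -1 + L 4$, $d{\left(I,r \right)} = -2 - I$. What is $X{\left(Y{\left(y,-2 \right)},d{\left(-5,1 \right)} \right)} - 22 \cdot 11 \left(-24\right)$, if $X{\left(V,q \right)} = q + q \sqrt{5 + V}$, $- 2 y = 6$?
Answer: $5811 + 6 i \sqrt{2} \approx 5811.0 + 8.4853 i$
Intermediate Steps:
$y = -3$ ($y = \left(- \frac{1}{2}\right) 6 = -3$)
$Y{\left(L,l \right)} = -1 + 4 L$
$X{\left(Y{\left(y,-2 \right)},d{\left(-5,1 \right)} \right)} - 22 \cdot 11 \left(-24\right) = \left(-2 - -5\right) \left(1 + \sqrt{5 + \left(-1 + 4 \left(-3\right)\right)}\right) - 22 \cdot 11 \left(-24\right) = \left(-2 + 5\right) \left(1 + \sqrt{5 - 13}\right) - 242 \left(-24\right) = 3 \left(1 + \sqrt{5 - 13}\right) - -5808 = 3 \left(1 + \sqrt{-8}\right) + 5808 = 3 \left(1 + 2 i \sqrt{2}\right) + 5808 = \left(3 + 6 i \sqrt{2}\right) + 5808 = 5811 + 6 i \sqrt{2}$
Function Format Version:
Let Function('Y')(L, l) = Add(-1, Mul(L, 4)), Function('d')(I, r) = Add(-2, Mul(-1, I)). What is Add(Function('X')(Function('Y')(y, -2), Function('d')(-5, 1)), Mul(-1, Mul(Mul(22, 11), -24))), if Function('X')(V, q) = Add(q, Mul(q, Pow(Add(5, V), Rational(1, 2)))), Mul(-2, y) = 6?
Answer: Add(5811, Mul(6, I, Pow(2, Rational(1, 2)))) ≈ Add(5811.0, Mul(8.4853, I))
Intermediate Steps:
y = -3 (y = Mul(Rational(-1, 2), 6) = -3)
Function('Y')(L, l) = Add(-1, Mul(4, L))
Add(Function('X')(Function('Y')(y, -2), Function('d')(-5, 1)), Mul(-1, Mul(Mul(22, 11), -24))) = Add(Mul(Add(-2, Mul(-1, -5)), Add(1, Pow(Add(5, Add(-1, Mul(4, -3))), Rational(1, 2)))), Mul(-1, Mul(Mul(22, 11), -24))) = Add(Mul(Add(-2, 5), Add(1, Pow(Add(5, Add(-1, -12)), Rational(1, 2)))), Mul(-1, Mul(242, -24))) = Add(Mul(3, Add(1, Pow(Add(5, -13), Rational(1, 2)))), Mul(-1, -5808)) = Add(Mul(3, Add(1, Pow(-8, Rational(1, 2)))), 5808) = Add(Mul(3, Add(1, Mul(2, I, Pow(2, Rational(1, 2))))), 5808) = Add(Add(3, Mul(6, I, Pow(2, Rational(1, 2)))), 5808) = Add(5811, Mul(6, I, Pow(2, Rational(1, 2))))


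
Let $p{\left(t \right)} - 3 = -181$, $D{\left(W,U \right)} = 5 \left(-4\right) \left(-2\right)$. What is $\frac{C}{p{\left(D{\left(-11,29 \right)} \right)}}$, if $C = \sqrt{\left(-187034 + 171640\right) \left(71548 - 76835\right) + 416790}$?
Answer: $- \frac{\sqrt{20451217}}{89} \approx -50.812$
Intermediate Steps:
$C = 2 \sqrt{20451217}$ ($C = \sqrt{\left(-15394\right) \left(-5287\right) + 416790} = \sqrt{81388078 + 416790} = \sqrt{81804868} = 2 \sqrt{20451217} \approx 9044.6$)
$D{\left(W,U \right)} = 40$ ($D{\left(W,U \right)} = \left(-20\right) \left(-2\right) = 40$)
$p{\left(t \right)} = -178$ ($p{\left(t \right)} = 3 - 181 = -178$)
$\frac{C}{p{\left(D{\left(-11,29 \right)} \right)}} = \frac{2 \sqrt{20451217}}{-178} = 2 \sqrt{20451217} \left(- \frac{1}{178}\right) = - \frac{\sqrt{20451217}}{89}$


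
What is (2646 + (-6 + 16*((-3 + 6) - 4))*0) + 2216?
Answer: 4862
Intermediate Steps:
(2646 + (-6 + 16*((-3 + 6) - 4))*0) + 2216 = (2646 + (-6 + 16*(3 - 4))*0) + 2216 = (2646 + (-6 + 16*(-1))*0) + 2216 = (2646 + (-6 - 16)*0) + 2216 = (2646 - 22*0) + 2216 = (2646 + 0) + 2216 = 2646 + 2216 = 4862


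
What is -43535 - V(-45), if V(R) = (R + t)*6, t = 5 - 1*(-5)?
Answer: -43325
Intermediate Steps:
t = 10 (t = 5 + 5 = 10)
V(R) = 60 + 6*R (V(R) = (R + 10)*6 = (10 + R)*6 = 60 + 6*R)
-43535 - V(-45) = -43535 - (60 + 6*(-45)) = -43535 - (60 - 270) = -43535 - 1*(-210) = -43535 + 210 = -43325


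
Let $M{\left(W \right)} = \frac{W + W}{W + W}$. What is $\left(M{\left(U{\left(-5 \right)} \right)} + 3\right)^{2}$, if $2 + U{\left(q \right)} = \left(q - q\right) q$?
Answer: $16$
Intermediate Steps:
$U{\left(q \right)} = -2$ ($U{\left(q \right)} = -2 + \left(q - q\right) q = -2 + 0 q = -2 + 0 = -2$)
$M{\left(W \right)} = 1$ ($M{\left(W \right)} = \frac{2 W}{2 W} = 2 W \frac{1}{2 W} = 1$)
$\left(M{\left(U{\left(-5 \right)} \right)} + 3\right)^{2} = \left(1 + 3\right)^{2} = 4^{2} = 16$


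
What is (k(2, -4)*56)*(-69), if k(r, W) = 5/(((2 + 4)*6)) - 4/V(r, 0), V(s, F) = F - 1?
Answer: -47978/3 ≈ -15993.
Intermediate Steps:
V(s, F) = -1 + F
k(r, W) = 149/36 (k(r, W) = 5/(((2 + 4)*6)) - 4/(-1 + 0) = 5/((6*6)) - 4/(-1) = 5/36 - 4*(-1) = 5*(1/36) + 4 = 5/36 + 4 = 149/36)
(k(2, -4)*56)*(-69) = ((149/36)*56)*(-69) = (2086/9)*(-69) = -47978/3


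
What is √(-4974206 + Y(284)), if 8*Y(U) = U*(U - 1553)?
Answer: I*√20077022/2 ≈ 2240.4*I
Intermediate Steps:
Y(U) = U*(-1553 + U)/8 (Y(U) = (U*(U - 1553))/8 = (U*(-1553 + U))/8 = U*(-1553 + U)/8)
√(-4974206 + Y(284)) = √(-4974206 + (⅛)*284*(-1553 + 284)) = √(-4974206 + (⅛)*284*(-1269)) = √(-4974206 - 90099/2) = √(-10038511/2) = I*√20077022/2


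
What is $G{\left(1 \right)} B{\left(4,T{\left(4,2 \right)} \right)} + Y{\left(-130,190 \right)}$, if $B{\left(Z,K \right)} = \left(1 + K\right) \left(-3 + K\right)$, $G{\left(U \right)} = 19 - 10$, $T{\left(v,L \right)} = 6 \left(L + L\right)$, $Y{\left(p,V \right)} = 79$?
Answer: $4804$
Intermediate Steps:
$T{\left(v,L \right)} = 12 L$ ($T{\left(v,L \right)} = 6 \cdot 2 L = 12 L$)
$G{\left(U \right)} = 9$ ($G{\left(U \right)} = 19 - 10 = 9$)
$G{\left(1 \right)} B{\left(4,T{\left(4,2 \right)} \right)} + Y{\left(-130,190 \right)} = 9 \left(-3 + \left(12 \cdot 2\right)^{2} - 2 \cdot 12 \cdot 2\right) + 79 = 9 \left(-3 + 24^{2} - 48\right) + 79 = 9 \left(-3 + 576 - 48\right) + 79 = 9 \cdot 525 + 79 = 4725 + 79 = 4804$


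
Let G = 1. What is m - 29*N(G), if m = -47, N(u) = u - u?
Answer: -47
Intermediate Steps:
N(u) = 0
m - 29*N(G) = -47 - 29*0 = -47 + 0 = -47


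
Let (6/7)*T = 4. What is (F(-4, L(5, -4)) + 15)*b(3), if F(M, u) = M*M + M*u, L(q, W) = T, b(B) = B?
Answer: 37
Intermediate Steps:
T = 14/3 (T = (7/6)*4 = 14/3 ≈ 4.6667)
L(q, W) = 14/3
F(M, u) = M**2 + M*u
(F(-4, L(5, -4)) + 15)*b(3) = (-4*(-4 + 14/3) + 15)*3 = (-4*2/3 + 15)*3 = (-8/3 + 15)*3 = (37/3)*3 = 37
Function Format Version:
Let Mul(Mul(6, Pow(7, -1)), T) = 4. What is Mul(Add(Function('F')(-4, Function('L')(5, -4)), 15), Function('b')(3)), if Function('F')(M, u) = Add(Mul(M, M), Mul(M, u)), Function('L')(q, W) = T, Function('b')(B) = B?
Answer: 37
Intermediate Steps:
T = Rational(14, 3) (T = Mul(Rational(7, 6), 4) = Rational(14, 3) ≈ 4.6667)
Function('L')(q, W) = Rational(14, 3)
Function('F')(M, u) = Add(Pow(M, 2), Mul(M, u))
Mul(Add(Function('F')(-4, Function('L')(5, -4)), 15), Function('b')(3)) = Mul(Add(Mul(-4, Add(-4, Rational(14, 3))), 15), 3) = Mul(Add(Mul(-4, Rational(2, 3)), 15), 3) = Mul(Add(Rational(-8, 3), 15), 3) = Mul(Rational(37, 3), 3) = 37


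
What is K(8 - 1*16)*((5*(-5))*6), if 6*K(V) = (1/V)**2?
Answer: -25/64 ≈ -0.39063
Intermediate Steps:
K(V) = 1/(6*V**2) (K(V) = (1/V)**2/6 = 1/(6*V**2))
K(8 - 1*16)*((5*(-5))*6) = (1/(6*(8 - 1*16)**2))*((5*(-5))*6) = (1/(6*(8 - 16)**2))*(-25*6) = ((1/6)/(-8)**2)*(-150) = ((1/6)*(1/64))*(-150) = (1/384)*(-150) = -25/64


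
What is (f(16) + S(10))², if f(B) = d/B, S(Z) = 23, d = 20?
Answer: 9409/16 ≈ 588.06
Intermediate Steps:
f(B) = 20/B
(f(16) + S(10))² = (20/16 + 23)² = (20*(1/16) + 23)² = (5/4 + 23)² = (97/4)² = 9409/16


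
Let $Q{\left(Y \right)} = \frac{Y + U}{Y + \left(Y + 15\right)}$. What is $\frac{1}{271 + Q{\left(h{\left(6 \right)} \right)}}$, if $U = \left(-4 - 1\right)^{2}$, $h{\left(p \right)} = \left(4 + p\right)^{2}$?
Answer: $\frac{43}{11678} \approx 0.0036821$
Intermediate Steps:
$U = 25$ ($U = \left(-5\right)^{2} = 25$)
$Q{\left(Y \right)} = \frac{25 + Y}{15 + 2 Y}$ ($Q{\left(Y \right)} = \frac{Y + 25}{Y + \left(Y + 15\right)} = \frac{25 + Y}{Y + \left(15 + Y\right)} = \frac{25 + Y}{15 + 2 Y}$)
$\frac{1}{271 + Q{\left(h{\left(6 \right)} \right)}} = \frac{1}{271 + \frac{25 + \left(4 + 6\right)^{2}}{15 + 2 \left(4 + 6\right)^{2}}} = \frac{1}{271 + \frac{25 + 10^{2}}{15 + 2 \cdot 10^{2}}} = \frac{1}{271 + \frac{25 + 100}{15 + 2 \cdot 100}} = \frac{1}{271 + \frac{1}{15 + 200} \cdot 125} = \frac{1}{271 + \frac{1}{215} \cdot 125} = \frac{1}{271 + \frac{25}{43}} = \frac{1}{\frac{11678}{43}} = \frac{43}{11678}$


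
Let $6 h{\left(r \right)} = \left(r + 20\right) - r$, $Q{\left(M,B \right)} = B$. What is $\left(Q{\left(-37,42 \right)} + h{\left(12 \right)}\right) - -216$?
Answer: $\frac{784}{3} \approx 261.33$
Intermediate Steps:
$h{\left(r \right)} = \frac{10}{3}$ ($h{\left(r \right)} = \frac{\left(r + 20\right) - r}{6} = \frac{\left(20 + r\right) - r}{6} = \frac{1}{6} \cdot 20 = \frac{10}{3}$)
$\left(Q{\left(-37,42 \right)} + h{\left(12 \right)}\right) - -216 = \left(42 + \frac{10}{3}\right) - -216 = \frac{136}{3} + 216 = \frac{784}{3}$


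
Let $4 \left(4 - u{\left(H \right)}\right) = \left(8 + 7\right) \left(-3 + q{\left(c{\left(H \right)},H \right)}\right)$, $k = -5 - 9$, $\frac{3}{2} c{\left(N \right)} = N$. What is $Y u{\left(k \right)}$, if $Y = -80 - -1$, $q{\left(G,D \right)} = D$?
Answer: $- \frac{21409}{4} \approx -5352.3$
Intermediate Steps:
$c{\left(N \right)} = \frac{2 N}{3}$
$Y = -79$ ($Y = -80 + 1 = -79$)
$k = -14$
$u{\left(H \right)} = \frac{61}{4} - \frac{15 H}{4}$ ($u{\left(H \right)} = 4 - \frac{\left(8 + 7\right) \left(-3 + H\right)}{4} = 4 - \frac{15 \left(-3 + H\right)}{4} = 4 - \frac{-45 + 15 H}{4} = 4 - \left(- \frac{45}{4} + \frac{15 H}{4}\right) = \frac{61}{4} - \frac{15 H}{4}$)
$Y u{\left(k \right)} = - 79 \left(\frac{61}{4} - - \frac{105}{2}\right) = - 79 \left(\frac{61}{4} + \frac{105}{2}\right) = \left(-79\right) \frac{271}{4} = - \frac{21409}{4}$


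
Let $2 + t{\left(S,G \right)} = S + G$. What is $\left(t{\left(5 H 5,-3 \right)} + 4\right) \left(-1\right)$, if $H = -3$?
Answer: $76$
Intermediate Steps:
$t{\left(S,G \right)} = -2 + G + S$ ($t{\left(S,G \right)} = -2 + \left(S + G\right) = -2 + \left(G + S\right) = -2 + G + S$)
$\left(t{\left(5 H 5,-3 \right)} + 4\right) \left(-1\right) = \left(\left(-2 - 3 + 5 \left(-3\right) 5\right) + 4\right) \left(-1\right) = \left(\left(-2 - 3 - 75\right) + 4\right) \left(-1\right) = \left(-80 + 4\right) \left(-1\right) = \left(-76\right) \left(-1\right) = 76$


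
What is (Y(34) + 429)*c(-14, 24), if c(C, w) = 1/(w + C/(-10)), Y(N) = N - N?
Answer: 2145/127 ≈ 16.890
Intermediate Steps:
Y(N) = 0
c(C, w) = 1/(w - C/10) (c(C, w) = 1/(w + C*(-⅒)) = 1/(w - C/10))
(Y(34) + 429)*c(-14, 24) = (0 + 429)*(10/(-1*(-14) + 10*24)) = 429*(10/(14 + 240)) = 429*(10/254) = 429*(10*(1/254)) = 429*(5/127) = 2145/127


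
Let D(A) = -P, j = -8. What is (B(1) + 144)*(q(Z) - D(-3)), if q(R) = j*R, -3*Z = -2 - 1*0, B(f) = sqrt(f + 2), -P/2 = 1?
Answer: -1056 - 22*sqrt(3)/3 ≈ -1068.7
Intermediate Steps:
P = -2 (P = -2*1 = -2)
B(f) = sqrt(2 + f)
Z = 2/3 (Z = -(-2 - 1*0)/3 = -(-2 + 0)/3 = -1/3*(-2) = 2/3 ≈ 0.66667)
D(A) = 2 (D(A) = -1*(-2) = 2)
q(R) = -8*R
(B(1) + 144)*(q(Z) - D(-3)) = (sqrt(2 + 1) + 144)*(-8*2/3 - 1*2) = (sqrt(3) + 144)*(-16/3 - 2) = (144 + sqrt(3))*(-22/3) = -1056 - 22*sqrt(3)/3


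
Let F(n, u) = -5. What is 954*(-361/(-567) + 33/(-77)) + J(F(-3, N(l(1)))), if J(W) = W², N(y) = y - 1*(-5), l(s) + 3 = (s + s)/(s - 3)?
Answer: 14083/63 ≈ 223.54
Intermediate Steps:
l(s) = -3 + 2*s/(-3 + s) (l(s) = -3 + (s + s)/(s - 3) = -3 + (2*s)/(-3 + s) = -3 + 2*s/(-3 + s))
N(y) = 5 + y (N(y) = y + 5 = 5 + y)
954*(-361/(-567) + 33/(-77)) + J(F(-3, N(l(1)))) = 954*(-361/(-567) + 33/(-77)) + (-5)² = 954*(-361*(-1/567) + 33*(-1/77)) + 25 = 954*(361/567 - 3/7) + 25 = 954*(118/567) + 25 = 12508/63 + 25 = 14083/63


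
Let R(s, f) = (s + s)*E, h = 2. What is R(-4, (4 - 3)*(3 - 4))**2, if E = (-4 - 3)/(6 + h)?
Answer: 49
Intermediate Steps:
E = -7/8 (E = (-4 - 3)/(6 + 2) = -7/8 ≈ -0.87500)
R(s, f) = -7*s/4 (R(s, f) = (s + s)*(-7/8) = (2*s)*(-7/8) = -7*s/4)
R(-4, (4 - 3)*(3 - 4))**2 = (-7/4*(-4))**2 = 7**2 = 49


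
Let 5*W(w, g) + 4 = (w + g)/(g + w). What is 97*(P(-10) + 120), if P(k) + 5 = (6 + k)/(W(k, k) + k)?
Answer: 593155/53 ≈ 11192.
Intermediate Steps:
W(w, g) = -⅗ (W(w, g) = -⅘ + ((w + g)/(g + w))/5 = -⅘ + ((g + w)/(g + w))/5 = -⅘ + (⅕)*1 = -⅘ + ⅕ = -⅗)
P(k) = -5 + (6 + k)/(-⅗ + k)
97*(P(-10) + 120) = 97*(5*(9 - 4*(-10))/(-3 + 5*(-10)) + 120) = 97*(5*(9 + 40)/(-3 - 50) + 120) = 97*(5*49/(-53) + 120) = 97*(5*(-1/53)*49 + 120) = 97*(-245/53 + 120) = 97*(6115/53) = 593155/53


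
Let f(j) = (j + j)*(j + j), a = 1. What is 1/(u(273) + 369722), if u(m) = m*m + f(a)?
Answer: 1/444255 ≈ 2.2510e-6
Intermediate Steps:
f(j) = 4*j² (f(j) = (2*j)*(2*j) = 4*j²)
u(m) = 4 + m² (u(m) = m*m + 4*1² = m² + 4*1 = m² + 4 = 4 + m²)
1/(u(273) + 369722) = 1/((4 + 273²) + 369722) = 1/((4 + 74529) + 369722) = 1/(74533 + 369722) = 1/444255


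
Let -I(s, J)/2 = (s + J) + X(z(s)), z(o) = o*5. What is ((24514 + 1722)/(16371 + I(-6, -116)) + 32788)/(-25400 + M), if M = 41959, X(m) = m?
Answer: 546766136/276121325 ≈ 1.9802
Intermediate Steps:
z(o) = 5*o
I(s, J) = -12*s - 2*J (I(s, J) = -2*((s + J) + 5*s) = -2*((J + s) + 5*s) = -2*(J + 6*s) = -12*s - 2*J)
((24514 + 1722)/(16371 + I(-6, -116)) + 32788)/(-25400 + M) = ((24514 + 1722)/(16371 + (-12*(-6) - 2*(-116))) + 32788)/(-25400 + 41959) = (26236/(16371 + (72 + 232)) + 32788)/16559 = (26236/(16371 + 304) + 32788)*(1/16559) = (26236/16675 + 32788)*(1/16559) = (546766136/16675)*(1/16559) = 546766136/276121325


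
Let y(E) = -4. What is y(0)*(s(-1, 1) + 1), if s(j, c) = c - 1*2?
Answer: 0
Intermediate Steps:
s(j, c) = -2 + c (s(j, c) = c - 2 = -2 + c)
y(0)*(s(-1, 1) + 1) = -4*((-2 + 1) + 1) = -4*(-1 + 1) = -4*0 = 0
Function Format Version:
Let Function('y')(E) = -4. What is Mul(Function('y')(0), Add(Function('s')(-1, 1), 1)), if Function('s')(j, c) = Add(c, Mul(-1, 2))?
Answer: 0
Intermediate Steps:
Function('s')(j, c) = Add(-2, c) (Function('s')(j, c) = Add(c, -2) = Add(-2, c))
Mul(Function('y')(0), Add(Function('s')(-1, 1), 1)) = Mul(-4, Add(Add(-2, 1), 1)) = Mul(-4, Add(-1, 1)) = Mul(-4, 0) = 0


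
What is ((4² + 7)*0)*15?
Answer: 0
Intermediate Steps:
((4² + 7)*0)*15 = ((16 + 7)*0)*15 = (23*0)*15 = 0*15 = 0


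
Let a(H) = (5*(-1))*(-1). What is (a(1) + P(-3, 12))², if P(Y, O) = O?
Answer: 289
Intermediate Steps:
a(H) = 5 (a(H) = -5*(-1) = 5)
(a(1) + P(-3, 12))² = (5 + 12)² = 17² = 289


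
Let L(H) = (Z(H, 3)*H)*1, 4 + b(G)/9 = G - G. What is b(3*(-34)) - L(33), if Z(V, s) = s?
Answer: -135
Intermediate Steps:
b(G) = -36 (b(G) = -36 + 9*(G - G) = -36 + 9*0 = -36 + 0 = -36)
L(H) = 3*H (L(H) = (3*H)*1 = 3*H)
b(3*(-34)) - L(33) = -36 - 3*33 = -36 - 1*99 = -36 - 99 = -135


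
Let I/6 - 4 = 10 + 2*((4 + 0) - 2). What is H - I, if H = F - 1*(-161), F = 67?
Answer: 120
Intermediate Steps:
I = 108 (I = 24 + 6*(10 + 2*((4 + 0) - 2)) = 24 + 6*(10 + 2*(4 - 2)) = 24 + 6*(10 + 2*2) = 24 + 6*(10 + 4) = 24 + 6*14 = 24 + 84 = 108)
H = 228 (H = 67 - 1*(-161) = 67 + 161 = 228)
H - I = 228 - 1*108 = 228 - 108 = 120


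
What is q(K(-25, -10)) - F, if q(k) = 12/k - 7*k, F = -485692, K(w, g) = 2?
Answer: 485684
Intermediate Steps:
q(k) = -7*k + 12/k
q(K(-25, -10)) - F = (-7*2 + 12/2) - 1*(-485692) = (-14 + 12*(½)) + 485692 = (-14 + 6) + 485692 = -8 + 485692 = 485684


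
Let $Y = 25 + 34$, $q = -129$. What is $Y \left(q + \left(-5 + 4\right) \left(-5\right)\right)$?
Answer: $-7316$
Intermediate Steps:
$Y = 59$
$Y \left(q + \left(-5 + 4\right) \left(-5\right)\right) = 59 \left(-129 + \left(-5 + 4\right) \left(-5\right)\right) = 59 \left(-129 - -5\right) = 59 \left(-129 + 5\right) = 59 \left(-124\right) = -7316$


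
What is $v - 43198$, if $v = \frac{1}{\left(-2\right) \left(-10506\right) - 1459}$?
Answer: $- \frac{844650493}{19553} \approx -43198.0$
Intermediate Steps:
$v = \frac{1}{19553}$ ($v = \frac{1}{21012 - 1459} = \frac{1}{19553} \approx 5.1143 \cdot 10^{-5}$)
$v - 43198 = \frac{1}{19553} - 43198 = - \frac{844650493}{19553}$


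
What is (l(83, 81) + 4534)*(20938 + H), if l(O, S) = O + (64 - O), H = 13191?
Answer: 156925142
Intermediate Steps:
l(O, S) = 64
(l(83, 81) + 4534)*(20938 + H) = (64 + 4534)*(20938 + 13191) = 4598*34129 = 156925142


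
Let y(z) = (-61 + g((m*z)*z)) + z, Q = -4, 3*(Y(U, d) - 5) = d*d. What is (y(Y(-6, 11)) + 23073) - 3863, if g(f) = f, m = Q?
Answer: 98765/9 ≈ 10974.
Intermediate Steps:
Y(U, d) = 5 + d**2/3 (Y(U, d) = 5 + (d*d)/3 = 5 + d**2/3)
m = -4
y(z) = -61 + z - 4*z**2 (y(z) = (-61 + (-4*z)*z) + z = (-61 - 4*z**2) + z = -61 + z - 4*z**2)
(y(Y(-6, 11)) + 23073) - 3863 = ((-61 + (5 + (1/3)*11**2) - 4*(5 + (1/3)*11**2)**2) + 23073) - 3863 = ((-61 + (5 + (1/3)*121) - 4*(5 + (1/3)*121)**2) + 23073) - 3863 = ((-61 + (5 + 121/3) - 4*(5 + 121/3)**2) + 23073) - 3863 = ((-61 + 136/3 - 4*(136/3)**2) + 23073) - 3863 = ((-61 + 136/3 - 4*18496/9) + 23073) - 3863 = ((-61 + 136/3 - 73984/9) + 23073) - 3863 = (-74125/9 + 23073) - 3863 = 133532/9 - 3863 = 98765/9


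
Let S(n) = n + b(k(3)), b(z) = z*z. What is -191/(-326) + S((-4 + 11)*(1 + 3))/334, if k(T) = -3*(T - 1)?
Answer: 42329/54442 ≈ 0.77751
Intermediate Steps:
k(T) = 3 - 3*T (k(T) = -3*(-1 + T) = 3 - 3*T)
b(z) = z²
S(n) = 36 + n (S(n) = n + (3 - 3*3)² = n + (3 - 9)² = n + (-6)² = n + 36 = 36 + n)
-191/(-326) + S((-4 + 11)*(1 + 3))/334 = -191/(-326) + (36 + (-4 + 11)*(1 + 3))/334 = -191*(-1/326) + (36 + 7*4)*(1/334) = 191/326 + (36 + 28)*(1/334) = 191/326 + 64*(1/334) = 191/326 + 32/167 = 42329/54442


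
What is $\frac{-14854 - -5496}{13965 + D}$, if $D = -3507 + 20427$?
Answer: $- \frac{9358}{30885} \approx -0.30299$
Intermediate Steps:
$D = 16920$
$\frac{-14854 - -5496}{13965 + D} = \frac{-14854 - -5496}{13965 + 16920} = \frac{-14854 + 5496}{30885} = \left(-9358\right) \frac{1}{30885} = - \frac{9358}{30885}$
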